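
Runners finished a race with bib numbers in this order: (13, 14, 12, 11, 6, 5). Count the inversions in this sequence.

Sweep left to right; for each value list the smaller values that follow it:
13: 4
14: 4
12: 3
11: 2
6: 1
5: 0
Sum: 4 + 4 + 3 + 2 + 1 + 0 = 14

14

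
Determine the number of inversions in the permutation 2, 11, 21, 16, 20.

Listing every pair i<j with a[i]>a[j] (using 0-based positions):
(2,3): 21 > 16
(2,4): 21 > 20
That's 2 pairs.

2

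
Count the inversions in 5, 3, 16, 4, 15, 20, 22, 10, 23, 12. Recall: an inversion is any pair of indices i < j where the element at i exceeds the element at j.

Inversions: 13

Count, for each position, how many later elements it exceeds:
5 → 3, 4 → 2
3 → none → 0
16 → 4, 15, 10, 12 → 4
4 → none → 0
15 → 10, 12 → 2
20 → 10, 12 → 2
22 → 10, 12 → 2
10 → none → 0
23 → 12 → 1
12 → none → 0
Sum: 2 + 0 + 4 + 0 + 2 + 2 + 2 + 0 + 1 + 0 = 13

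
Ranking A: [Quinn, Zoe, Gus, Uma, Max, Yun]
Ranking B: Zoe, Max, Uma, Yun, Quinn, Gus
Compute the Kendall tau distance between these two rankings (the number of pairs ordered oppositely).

8 discordant pairs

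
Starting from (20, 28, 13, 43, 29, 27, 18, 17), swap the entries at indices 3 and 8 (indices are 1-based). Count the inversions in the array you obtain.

Inversions: 18

Positions 3 and 8 hold 13 and 17; after swapping, the array is [20, 28, 17, 43, 29, 27, 18, 13].
Element-by-element contributions:
20: 3
28: 4
17: 1
43: 4
29: 3
27: 2
18: 1
13: 0
Sum: 3 + 4 + 1 + 4 + 3 + 2 + 1 + 0 = 18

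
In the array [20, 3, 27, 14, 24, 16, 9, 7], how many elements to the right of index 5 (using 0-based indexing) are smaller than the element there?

The element at index 5 is 16.
Elements after it: 9, 7
Those smaller than 16: 9, 7

2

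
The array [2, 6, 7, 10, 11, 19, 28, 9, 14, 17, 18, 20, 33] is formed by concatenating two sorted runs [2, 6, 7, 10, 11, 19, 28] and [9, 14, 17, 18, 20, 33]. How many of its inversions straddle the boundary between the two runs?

11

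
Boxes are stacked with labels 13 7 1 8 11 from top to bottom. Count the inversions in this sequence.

5 inversions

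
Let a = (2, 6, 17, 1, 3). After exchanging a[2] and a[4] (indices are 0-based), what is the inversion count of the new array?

Positions 2 and 4 hold 17 and 3; after swapping, the array is [2, 6, 3, 1, 17].
Count, for each position, how many later elements it exceeds:
2 → 1 → 1
6 → 3, 1 → 2
3 → 1 → 1
1 → none → 0
17 → none → 0
Sum: 1 + 2 + 1 + 0 + 0 = 4

Inversions: 4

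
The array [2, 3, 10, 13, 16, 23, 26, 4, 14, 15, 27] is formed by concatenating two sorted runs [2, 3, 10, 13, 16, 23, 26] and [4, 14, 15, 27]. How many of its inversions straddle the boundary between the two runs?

Take each right-half value and tally the left-half values above it:
r = 4: 10, 13, 16, 23, 26 → 5
r = 14: 16, 23, 26 → 3
r = 15: 16, 23, 26 → 3
r = 27: none → 0
Cross-inversions: 5 + 3 + 3 + 0 = 11

There are 11 cross-inversions.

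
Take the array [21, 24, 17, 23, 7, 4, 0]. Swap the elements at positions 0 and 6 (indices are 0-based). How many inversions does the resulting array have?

Positions 0 and 6 hold 21 and 0; after swapping, the array is [0, 24, 17, 23, 7, 4, 21].
For each element, count later entries that are smaller:
0: 0
24: 5
17: 2
23: 3
7: 1
4: 0
21: 0
Sum: 0 + 5 + 2 + 3 + 1 + 0 + 0 = 11

11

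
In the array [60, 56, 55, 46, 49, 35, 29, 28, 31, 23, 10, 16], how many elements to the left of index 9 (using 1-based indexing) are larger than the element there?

The element at index 9 is 31.
Elements before it: 60, 56, 55, 46, 49, 35, 29, 28
Those larger than 31: 60, 56, 55, 46, 49, 35

6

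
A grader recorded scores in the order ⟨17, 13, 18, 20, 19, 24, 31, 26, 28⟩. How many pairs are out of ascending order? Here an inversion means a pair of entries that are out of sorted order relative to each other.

4

For each element, count later entries that are smaller:
17 → 13 → 1
13 → none → 0
18 → none → 0
20 → 19 → 1
19 → none → 0
24 → none → 0
31 → 26, 28 → 2
26 → none → 0
28 → none → 0
Sum: 1 + 0 + 0 + 1 + 0 + 0 + 2 + 0 + 0 = 4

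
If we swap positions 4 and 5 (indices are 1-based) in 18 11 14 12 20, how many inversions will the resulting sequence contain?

Positions 4 and 5 hold 12 and 20; after swapping, the array is [18, 11, 14, 20, 12].
Element-by-element contributions:
18 → 11, 14, 12 → 3
11 → none → 0
14 → 12 → 1
20 → 12 → 1
12 → none → 0
Sum: 3 + 0 + 1 + 1 + 0 = 5

5 inversions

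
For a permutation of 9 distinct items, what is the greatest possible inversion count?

36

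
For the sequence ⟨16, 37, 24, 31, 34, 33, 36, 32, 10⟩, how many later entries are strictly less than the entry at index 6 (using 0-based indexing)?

2 such elements

The element at index 6 is 36.
Elements after it: 32, 10
Those smaller than 36: 32, 10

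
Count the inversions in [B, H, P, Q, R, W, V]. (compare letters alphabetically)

1

For each element, count later entries that are smaller:
B → none → 0
H → none → 0
P → none → 0
Q → none → 0
R → none → 0
W → V → 1
V → none → 0
Sum: 0 + 0 + 0 + 0 + 0 + 1 + 0 = 1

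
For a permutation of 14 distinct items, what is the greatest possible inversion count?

The maximum occurs when the array is in strictly decreasing order: every one of the C(14, 2) pairs is inverted.
C(14, 2) = 14·13/2 = 91

91 inversions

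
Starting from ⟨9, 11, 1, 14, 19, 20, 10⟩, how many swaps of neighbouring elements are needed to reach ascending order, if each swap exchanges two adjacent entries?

Each adjacent swap fixes exactly one inversion, so the minimum swap count equals the number of inversions.
Count inversions — for each element, later elements that are smaller:
9: 1 → 1
11: 1, 10 → 2
1: none → 0
14: 10 → 1
19: 10 → 1
20: 10 → 1
10: none → 0
Total inversions: 1 + 2 + 0 + 1 + 1 + 1 + 0 = 6

6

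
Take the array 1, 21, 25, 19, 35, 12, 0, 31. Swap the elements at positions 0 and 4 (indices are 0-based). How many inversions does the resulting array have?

Positions 0 and 4 hold 1 and 35; after swapping, the array is [35, 21, 25, 19, 1, 12, 0, 31].
Element-by-element contributions:
35: 7
21: 4
25: 4
19: 3
1: 1
12: 1
0: 0
31: 0
Sum: 7 + 4 + 4 + 3 + 1 + 1 + 0 + 0 = 20

20 inversions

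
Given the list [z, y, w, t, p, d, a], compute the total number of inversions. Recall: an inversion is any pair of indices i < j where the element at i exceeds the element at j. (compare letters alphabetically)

21 inversions

Sweep left to right; for each value list the smaller values that follow it:
z → y, w, t, p, d, a → 6
y → w, t, p, d, a → 5
w → t, p, d, a → 4
t → p, d, a → 3
p → d, a → 2
d → a → 1
a → none → 0
Sum: 6 + 5 + 4 + 3 + 2 + 1 + 0 = 21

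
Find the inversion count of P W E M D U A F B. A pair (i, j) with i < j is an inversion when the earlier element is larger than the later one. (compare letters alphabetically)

Element-by-element contributions:
P → E, M, D, A, F, B → 6
W → E, M, D, U, A, F, B → 7
E → D, A, B → 3
M → D, A, F, B → 4
D → A, B → 2
U → A, F, B → 3
A → none → 0
F → B → 1
B → none → 0
Sum: 6 + 7 + 3 + 4 + 2 + 3 + 0 + 1 + 0 = 26

26 inversions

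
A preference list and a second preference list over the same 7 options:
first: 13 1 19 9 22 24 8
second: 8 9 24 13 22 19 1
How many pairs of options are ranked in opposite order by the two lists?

Assign each item its position (1..7) in the first ordering, then rewrite the second ordering as that position sequence:
positions: 13→1, 1→2, 19→3, 9→4, 22→5, 24→6, 8→7
second ordering as positions: [7, 4, 6, 1, 5, 3, 2]
Discordant pairs = inversions in this position sequence.
7: 4, 6, 1, 5, 3, 2 → 6
4: 1, 3, 2 → 3
6: 1, 5, 3, 2 → 4
1: 0
5: 3, 2 → 2
3: 2 → 1
2: 0
Total: 6 + 3 + 4 + 0 + 2 + 1 + 0 = 16

Pairs: 16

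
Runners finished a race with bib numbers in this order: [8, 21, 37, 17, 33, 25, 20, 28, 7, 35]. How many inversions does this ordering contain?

Element-by-element contributions:
8 → 7 → 1
21 → 17, 20, 7 → 3
37 → 17, 33, 25, 20, 28, 7, 35 → 7
17 → 7 → 1
33 → 25, 20, 28, 7 → 4
25 → 20, 7 → 2
20 → 7 → 1
28 → 7 → 1
7 → none → 0
35 → none → 0
Sum: 1 + 3 + 7 + 1 + 4 + 2 + 1 + 1 + 0 + 0 = 20

20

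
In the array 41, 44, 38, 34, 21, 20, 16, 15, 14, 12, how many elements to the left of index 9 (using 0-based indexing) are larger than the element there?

The element at index 9 is 12.
Elements before it: 41, 44, 38, 34, 21, 20, 16, 15, 14
Those larger than 12: 41, 44, 38, 34, 21, 20, 16, 15, 14

9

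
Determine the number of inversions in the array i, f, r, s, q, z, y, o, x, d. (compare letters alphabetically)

Element-by-element contributions:
i → f, d → 2
f → d → 1
r → q, o, d → 3
s → q, o, d → 3
q → o, d → 2
z → y, o, x, d → 4
y → o, x, d → 3
o → d → 1
x → d → 1
d → none → 0
Sum: 2 + 1 + 3 + 3 + 2 + 4 + 3 + 1 + 1 + 0 = 20

20 inversions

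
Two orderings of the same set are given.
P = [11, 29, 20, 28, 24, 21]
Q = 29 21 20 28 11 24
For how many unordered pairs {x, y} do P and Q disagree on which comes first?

There are 7 disagreeing pairs.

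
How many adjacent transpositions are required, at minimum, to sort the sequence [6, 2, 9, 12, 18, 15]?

2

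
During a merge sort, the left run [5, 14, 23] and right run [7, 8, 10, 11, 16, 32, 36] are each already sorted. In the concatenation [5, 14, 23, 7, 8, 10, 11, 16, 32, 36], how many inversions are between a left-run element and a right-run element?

There are 9 cross-inversions.

Take each right-half value and tally the left-half values above it:
r = 7: 14, 23 → 2
r = 8: 14, 23 → 2
r = 10: 14, 23 → 2
r = 11: 14, 23 → 2
r = 16: 23 → 1
r = 32: none → 0
r = 36: none → 0
Cross-inversions: 2 + 2 + 2 + 2 + 1 + 0 + 0 = 9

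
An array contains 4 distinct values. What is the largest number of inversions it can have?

A reversed (strictly descending) arrangement makes every pair an inversion, giving C(4, 2) inversions.
C(4, 2) = 4·3/2 = 6

6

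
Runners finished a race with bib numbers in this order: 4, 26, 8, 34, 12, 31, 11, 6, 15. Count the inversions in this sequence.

17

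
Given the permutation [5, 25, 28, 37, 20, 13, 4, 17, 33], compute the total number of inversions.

Sweep left to right; for each value list the smaller values that follow it:
5: 1
25: 4
28: 4
37: 5
20: 3
13: 1
4: 0
17: 0
33: 0
Sum: 1 + 4 + 4 + 5 + 3 + 1 + 0 + 0 + 0 = 18

There are 18 out-of-order pairs.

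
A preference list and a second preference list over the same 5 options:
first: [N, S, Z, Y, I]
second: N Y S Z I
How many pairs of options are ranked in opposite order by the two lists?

Assign each item its position (1..5) in the first ordering, then rewrite the second ordering as that position sequence:
positions: N→1, S→2, Z→3, Y→4, I→5
second ordering as positions: [1, 4, 2, 3, 5]
Discordant pairs = inversions in this position sequence.
1: 0
4: 2, 3 → 2
2: 0
3: 0
5: 0
Total: 0 + 2 + 0 + 0 + 0 = 2

2 pairs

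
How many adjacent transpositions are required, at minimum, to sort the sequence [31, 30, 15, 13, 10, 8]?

Each adjacent swap fixes exactly one inversion, so the minimum swap count equals the number of inversions.
Count inversions — for each element, later elements that are smaller:
31: 30, 15, 13, 10, 8 → 5
30: 15, 13, 10, 8 → 4
15: 13, 10, 8 → 3
13: 10, 8 → 2
10: 8 → 1
8: none → 0
Total inversions: 5 + 4 + 3 + 2 + 1 + 0 = 15

15 adjacent swaps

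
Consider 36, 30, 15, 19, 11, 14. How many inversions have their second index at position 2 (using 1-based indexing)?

1 such element

The element at index 2 is 30.
Elements before it: 36
Those larger than 30: 36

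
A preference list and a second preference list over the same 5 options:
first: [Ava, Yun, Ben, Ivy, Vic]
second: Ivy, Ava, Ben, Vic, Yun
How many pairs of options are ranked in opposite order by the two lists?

Assign each item its position (1..5) in the first ordering, then rewrite the second ordering as that position sequence:
positions: Ava→1, Yun→2, Ben→3, Ivy→4, Vic→5
second ordering as positions: [4, 1, 3, 5, 2]
Discordant pairs = inversions in this position sequence.
4: 1, 3, 2 → 3
1: 0
3: 2 → 1
5: 2 → 1
2: 0
Total: 3 + 0 + 1 + 1 + 0 = 5

There are 5 pairs.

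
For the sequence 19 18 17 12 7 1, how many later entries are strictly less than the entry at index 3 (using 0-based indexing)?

The element at index 3 is 12.
Elements after it: 7, 1
Those smaller than 12: 7, 1

2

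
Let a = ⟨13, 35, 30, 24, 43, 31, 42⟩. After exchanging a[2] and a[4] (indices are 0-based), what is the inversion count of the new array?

Positions 2 and 4 hold 30 and 43; after swapping, the array is [13, 35, 43, 24, 30, 31, 42].
For each element, count later entries that are smaller:
13: 0
35: 3
43: 4
24: 0
30: 0
31: 0
42: 0
Sum: 0 + 3 + 4 + 0 + 0 + 0 + 0 = 7

7 inversions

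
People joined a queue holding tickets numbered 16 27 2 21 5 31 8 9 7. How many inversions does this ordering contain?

20

Count, for each position, how many later elements it exceeds:
16 → 2, 5, 8, 9, 7 → 5
27 → 2, 21, 5, 8, 9, 7 → 6
2 → none → 0
21 → 5, 8, 9, 7 → 4
5 → none → 0
31 → 8, 9, 7 → 3
8 → 7 → 1
9 → 7 → 1
7 → none → 0
Sum: 5 + 6 + 0 + 4 + 0 + 3 + 1 + 1 + 0 = 20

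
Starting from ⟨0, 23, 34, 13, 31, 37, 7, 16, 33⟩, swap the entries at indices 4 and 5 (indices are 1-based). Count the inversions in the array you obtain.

Inversions: 15

Positions 4 and 5 hold 13 and 31; after swapping, the array is [0, 23, 34, 31, 13, 37, 7, 16, 33].
Sweep left to right; for each value list the smaller values that follow it:
0 → none → 0
23 → 13, 7, 16 → 3
34 → 31, 13, 7, 16, 33 → 5
31 → 13, 7, 16 → 3
13 → 7 → 1
37 → 7, 16, 33 → 3
7 → none → 0
16 → none → 0
33 → none → 0
Sum: 0 + 3 + 5 + 3 + 1 + 3 + 0 + 0 + 0 = 15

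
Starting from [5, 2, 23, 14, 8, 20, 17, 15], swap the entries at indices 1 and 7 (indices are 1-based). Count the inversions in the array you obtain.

Positions 1 and 7 hold 5 and 17; after swapping, the array is [17, 2, 23, 14, 8, 20, 5, 15].
For each element, count later entries that are smaller:
17 → 2, 14, 8, 5, 15 → 5
2 → none → 0
23 → 14, 8, 20, 5, 15 → 5
14 → 8, 5 → 2
8 → 5 → 1
20 → 5, 15 → 2
5 → none → 0
15 → none → 0
Sum: 5 + 0 + 5 + 2 + 1 + 2 + 0 + 0 = 15

15 inversions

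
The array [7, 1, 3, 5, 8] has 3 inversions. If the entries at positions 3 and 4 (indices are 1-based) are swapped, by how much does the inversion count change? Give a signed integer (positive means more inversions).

Positions 3 and 4 hold 3 and 5; after swapping, the array is [7, 1, 5, 3, 8].
Count, for each position, how many later elements it exceeds:
7 → 1, 5, 3 → 3
1 → none → 0
5 → 3 → 1
3 → none → 0
8 → none → 0
Sum: 3 + 0 + 1 + 0 + 0 = 4
Change: 4 − 3 = +1

+1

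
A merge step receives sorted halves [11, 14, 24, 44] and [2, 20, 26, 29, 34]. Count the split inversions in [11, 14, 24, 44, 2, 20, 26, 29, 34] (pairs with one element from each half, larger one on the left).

For each element r of the right run, count left-run elements greater than r:
r = 2: 11, 14, 24, 44 → 4
r = 20: 24, 44 → 2
r = 26: 44 → 1
r = 29: 44 → 1
r = 34: 44 → 1
Cross-inversions: 4 + 2 + 1 + 1 + 1 = 9

9 cross-inversions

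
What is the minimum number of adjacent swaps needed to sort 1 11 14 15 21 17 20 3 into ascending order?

Adjacent swaps: 8

Minimum adjacent swaps = number of inversions (each swap of adjacent out-of-order elements removes one inversion and no swap can remove more).
Count inversions — for each element, later elements that are smaller:
1: none → 0
11: 3 → 1
14: 3 → 1
15: 3 → 1
21: 17, 20, 3 → 3
17: 3 → 1
20: 3 → 1
3: none → 0
Total inversions: 0 + 1 + 1 + 1 + 3 + 1 + 1 + 0 = 8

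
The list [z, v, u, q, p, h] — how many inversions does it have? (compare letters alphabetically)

15

For each element, count later entries that are smaller:
z → v, u, q, p, h → 5
v → u, q, p, h → 4
u → q, p, h → 3
q → p, h → 2
p → h → 1
h → none → 0
Sum: 5 + 4 + 3 + 2 + 1 + 0 = 15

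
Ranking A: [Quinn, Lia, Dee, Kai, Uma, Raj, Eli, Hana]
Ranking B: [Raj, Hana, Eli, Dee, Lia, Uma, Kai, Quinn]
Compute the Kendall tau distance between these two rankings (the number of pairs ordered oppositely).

Assign each item its position (1..8) in the first ordering, then rewrite the second ordering as that position sequence:
positions: Quinn→1, Lia→2, Dee→3, Kai→4, Uma→5, Raj→6, Eli→7, Hana→8
second ordering as positions: [6, 8, 7, 3, 2, 5, 4, 1]
Discordant pairs = inversions in this position sequence.
6: 3, 2, 5, 4, 1 → 5
8: 7, 3, 2, 5, 4, 1 → 6
7: 3, 2, 5, 4, 1 → 5
3: 2, 1 → 2
2: 1 → 1
5: 4, 1 → 2
4: 1 → 1
1: 0
Total: 5 + 6 + 5 + 2 + 1 + 2 + 1 + 0 = 22

22 discordant pairs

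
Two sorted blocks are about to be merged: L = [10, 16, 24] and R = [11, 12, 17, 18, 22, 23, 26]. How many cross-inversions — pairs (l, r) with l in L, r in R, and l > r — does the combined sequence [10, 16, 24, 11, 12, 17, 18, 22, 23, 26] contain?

Count, for every r in R, how many entries of L exceed r:
r = 11: 16, 24 → 2
r = 12: 16, 24 → 2
r = 17: 24 → 1
r = 18: 24 → 1
r = 22: 24 → 1
r = 23: 24 → 1
r = 26: none → 0
Cross-inversions: 2 + 2 + 1 + 1 + 1 + 1 + 0 = 8

8 split inversions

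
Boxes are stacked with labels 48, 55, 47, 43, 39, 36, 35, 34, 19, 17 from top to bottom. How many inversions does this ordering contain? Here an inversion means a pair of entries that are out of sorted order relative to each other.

Element-by-element contributions:
48 → 47, 43, 39, 36, 35, 34, 19, 17 → 8
55 → 47, 43, 39, 36, 35, 34, 19, 17 → 8
47 → 43, 39, 36, 35, 34, 19, 17 → 7
43 → 39, 36, 35, 34, 19, 17 → 6
39 → 36, 35, 34, 19, 17 → 5
36 → 35, 34, 19, 17 → 4
35 → 34, 19, 17 → 3
34 → 19, 17 → 2
19 → 17 → 1
17 → none → 0
Sum: 8 + 8 + 7 + 6 + 5 + 4 + 3 + 2 + 1 + 0 = 44

Inversions: 44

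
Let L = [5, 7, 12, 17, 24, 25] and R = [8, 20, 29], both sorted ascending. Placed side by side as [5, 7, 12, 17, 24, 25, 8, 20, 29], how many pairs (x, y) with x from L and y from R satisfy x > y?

6 split inversions

Take each right-half value and tally the left-half values above it:
r = 8: 12, 17, 24, 25 → 4
r = 20: 24, 25 → 2
r = 29: none → 0
Cross-inversions: 4 + 2 + 0 = 6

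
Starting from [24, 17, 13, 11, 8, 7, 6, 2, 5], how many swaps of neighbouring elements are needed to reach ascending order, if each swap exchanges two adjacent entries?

35 adjacent swaps

Each adjacent swap fixes exactly one inversion, so the minimum swap count equals the number of inversions.
Count inversions — for each element, later elements that are smaller:
24: 17, 13, 11, 8, 7, 6, 2, 5 → 8
17: 13, 11, 8, 7, 6, 2, 5 → 7
13: 11, 8, 7, 6, 2, 5 → 6
11: 8, 7, 6, 2, 5 → 5
8: 7, 6, 2, 5 → 4
7: 6, 2, 5 → 3
6: 2, 5 → 2
2: none → 0
5: none → 0
Total inversions: 8 + 7 + 6 + 5 + 4 + 3 + 2 + 0 + 0 = 35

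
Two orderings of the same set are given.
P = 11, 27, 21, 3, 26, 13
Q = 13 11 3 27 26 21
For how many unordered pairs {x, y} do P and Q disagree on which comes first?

Assign each item its position (1..6) in the first ordering, then rewrite the second ordering as that position sequence:
positions: 11→1, 27→2, 21→3, 3→4, 26→5, 13→6
second ordering as positions: [6, 1, 4, 2, 5, 3]
Discordant pairs = inversions in this position sequence.
6: 1, 4, 2, 5, 3 → 5
1: 0
4: 2, 3 → 2
2: 0
5: 3 → 1
3: 0
Total: 5 + 0 + 2 + 0 + 1 + 0 = 8

Disagreeing pairs: 8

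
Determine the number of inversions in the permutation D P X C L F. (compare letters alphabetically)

Sweep left to right; for each value list the smaller values that follow it:
D → C → 1
P → C, L, F → 3
X → C, L, F → 3
C → none → 0
L → F → 1
F → none → 0
Sum: 1 + 3 + 3 + 0 + 1 + 0 = 8

8 inversions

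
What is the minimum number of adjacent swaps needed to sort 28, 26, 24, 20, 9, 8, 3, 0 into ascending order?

The minimum number of adjacent swaps to sort an array equals its inversion count, since every such swap removes exactly one inversion.
Count inversions — for each element, later elements that are smaller:
28: 26, 24, 20, 9, 8, 3, 0 → 7
26: 24, 20, 9, 8, 3, 0 → 6
24: 20, 9, 8, 3, 0 → 5
20: 9, 8, 3, 0 → 4
9: 8, 3, 0 → 3
8: 3, 0 → 2
3: 0 → 1
0: none → 0
Total inversions: 7 + 6 + 5 + 4 + 3 + 2 + 1 + 0 = 28

28 swaps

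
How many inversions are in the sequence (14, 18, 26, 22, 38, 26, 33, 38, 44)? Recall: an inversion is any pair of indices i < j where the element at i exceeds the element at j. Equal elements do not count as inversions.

3 inversions

For each element, count later entries that are smaller:
14 → none → 0
18 → none → 0
26 → 22 → 1
22 → none → 0
38 → 26, 33 → 2
26 → none → 0
33 → none → 0
38 → none → 0
44 → none → 0
Sum: 0 + 0 + 1 + 0 + 2 + 0 + 0 + 0 + 0 = 3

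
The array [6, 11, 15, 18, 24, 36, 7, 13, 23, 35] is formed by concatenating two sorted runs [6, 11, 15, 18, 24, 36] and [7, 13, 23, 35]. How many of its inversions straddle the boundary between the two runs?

12

For each element r of the right run, count left-run elements greater than r:
r = 7: 11, 15, 18, 24, 36 → 5
r = 13: 15, 18, 24, 36 → 4
r = 23: 24, 36 → 2
r = 35: 36 → 1
Cross-inversions: 5 + 4 + 2 + 1 = 12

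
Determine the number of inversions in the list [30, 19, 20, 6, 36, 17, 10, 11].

There are 19 inversions.

Element-by-element contributions:
30 → 19, 20, 6, 17, 10, 11 → 6
19 → 6, 17, 10, 11 → 4
20 → 6, 17, 10, 11 → 4
6 → none → 0
36 → 17, 10, 11 → 3
17 → 10, 11 → 2
10 → none → 0
11 → none → 0
Sum: 6 + 4 + 4 + 0 + 3 + 2 + 0 + 0 = 19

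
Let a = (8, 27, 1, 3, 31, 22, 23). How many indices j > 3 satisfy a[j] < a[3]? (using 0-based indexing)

0

The element at index 3 is 3.
Elements after it: 31, 22, 23
None of them are smaller than 3.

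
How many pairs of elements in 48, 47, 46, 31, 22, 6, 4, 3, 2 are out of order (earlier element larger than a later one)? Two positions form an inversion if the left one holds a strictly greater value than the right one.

Count, for each position, how many later elements it exceeds:
48: 8
47: 7
46: 6
31: 5
22: 4
6: 3
4: 2
3: 1
2: 0
Sum: 8 + 7 + 6 + 5 + 4 + 3 + 2 + 1 + 0 = 36

36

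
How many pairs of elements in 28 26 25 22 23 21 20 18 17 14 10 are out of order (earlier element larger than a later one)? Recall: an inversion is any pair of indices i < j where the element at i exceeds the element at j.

For each element, count later entries that are smaller:
28: 10
26: 9
25: 8
22: 6
23: 6
21: 5
20: 4
18: 3
17: 2
14: 1
10: 0
Sum: 10 + 9 + 8 + 6 + 6 + 5 + 4 + 3 + 2 + 1 + 0 = 54

54 out-of-order pairs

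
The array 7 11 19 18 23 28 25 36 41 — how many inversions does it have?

2 inversions

Element-by-element contributions:
7 → none → 0
11 → none → 0
19 → 18 → 1
18 → none → 0
23 → none → 0
28 → 25 → 1
25 → none → 0
36 → none → 0
41 → none → 0
Sum: 0 + 0 + 1 + 0 + 0 + 1 + 0 + 0 + 0 = 2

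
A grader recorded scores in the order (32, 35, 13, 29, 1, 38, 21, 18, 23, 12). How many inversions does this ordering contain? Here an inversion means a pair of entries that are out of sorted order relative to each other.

For each element, count later entries that are smaller:
32: 7
35: 7
13: 2
29: 5
1: 0
38: 4
21: 2
18: 1
23: 1
12: 0
Sum: 7 + 7 + 2 + 5 + 0 + 4 + 2 + 1 + 1 + 0 = 29

29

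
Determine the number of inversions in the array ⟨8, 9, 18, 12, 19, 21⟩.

1 inversion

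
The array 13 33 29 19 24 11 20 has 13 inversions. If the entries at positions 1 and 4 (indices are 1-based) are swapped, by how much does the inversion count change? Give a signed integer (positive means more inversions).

Positions 1 and 4 hold 13 and 19; after swapping, the array is [19, 33, 29, 13, 24, 11, 20].
Count, for each position, how many later elements it exceeds:
19: 2
33: 5
29: 4
13: 1
24: 2
11: 0
20: 0
Sum: 2 + 5 + 4 + 1 + 2 + 0 + 0 = 14
Change: 14 − 13 = +1

+1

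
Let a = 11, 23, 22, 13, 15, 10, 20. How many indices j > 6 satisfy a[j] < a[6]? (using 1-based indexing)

The element at index 6 is 10.
Elements after it: 20
None of them are smaller than 10.

0 such elements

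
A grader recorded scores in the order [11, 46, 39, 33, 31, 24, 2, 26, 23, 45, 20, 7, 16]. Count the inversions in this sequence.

54 inversions

Element-by-element contributions:
11: 2
46: 11
39: 9
33: 8
31: 7
24: 5
2: 0
26: 4
23: 3
45: 3
20: 2
7: 0
16: 0
Sum: 2 + 11 + 9 + 8 + 7 + 5 + 0 + 4 + 3 + 3 + 2 + 0 + 0 = 54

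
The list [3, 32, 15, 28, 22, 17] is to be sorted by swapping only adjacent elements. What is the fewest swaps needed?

The minimum number of adjacent swaps to sort an array equals its inversion count, since every such swap removes exactly one inversion.
Count inversions — for each element, later elements that are smaller:
3: none → 0
32: 15, 28, 22, 17 → 4
15: none → 0
28: 22, 17 → 2
22: 17 → 1
17: none → 0
Total inversions: 0 + 4 + 0 + 2 + 1 + 0 = 7

7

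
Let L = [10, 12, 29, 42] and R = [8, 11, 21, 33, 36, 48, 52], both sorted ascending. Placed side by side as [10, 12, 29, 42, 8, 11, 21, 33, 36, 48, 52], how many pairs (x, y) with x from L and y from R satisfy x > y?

For each element r of the right run, count left-run elements greater than r:
r = 8: 10, 12, 29, 42 → 4
r = 11: 12, 29, 42 → 3
r = 21: 29, 42 → 2
r = 33: 42 → 1
r = 36: 42 → 1
r = 48: none → 0
r = 52: none → 0
Cross-inversions: 4 + 3 + 2 + 1 + 1 + 0 + 0 = 11

Cross-inversions: 11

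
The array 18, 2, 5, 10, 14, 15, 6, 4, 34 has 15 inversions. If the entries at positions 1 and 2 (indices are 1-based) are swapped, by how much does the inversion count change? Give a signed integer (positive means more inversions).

-1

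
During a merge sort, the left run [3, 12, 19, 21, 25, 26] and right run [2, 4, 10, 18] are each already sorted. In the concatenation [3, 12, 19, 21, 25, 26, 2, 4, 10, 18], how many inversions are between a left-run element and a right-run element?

Take each right-half value and tally the left-half values above it:
r = 2: 3, 12, 19, 21, 25, 26 → 6
r = 4: 12, 19, 21, 25, 26 → 5
r = 10: 12, 19, 21, 25, 26 → 5
r = 18: 19, 21, 25, 26 → 4
Cross-inversions: 6 + 5 + 5 + 4 = 20

There are 20 cross-inversions.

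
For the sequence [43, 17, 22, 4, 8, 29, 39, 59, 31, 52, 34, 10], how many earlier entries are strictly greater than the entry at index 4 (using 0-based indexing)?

The element at index 4 is 8.
Elements before it: 43, 17, 22, 4
Those larger than 8: 43, 17, 22

3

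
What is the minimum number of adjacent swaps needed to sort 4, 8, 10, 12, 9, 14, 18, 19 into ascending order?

2

Each adjacent swap fixes exactly one inversion, so the minimum swap count equals the number of inversions.
Count inversions — for each element, later elements that are smaller:
4: none → 0
8: none → 0
10: 9 → 1
12: 9 → 1
9: none → 0
14: none → 0
18: none → 0
19: none → 0
Total inversions: 0 + 0 + 1 + 1 + 0 + 0 + 0 + 0 = 2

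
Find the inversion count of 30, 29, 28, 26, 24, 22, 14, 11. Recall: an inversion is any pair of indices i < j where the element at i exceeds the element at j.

28

Sweep left to right; for each value list the smaller values that follow it:
30 → 29, 28, 26, 24, 22, 14, 11 → 7
29 → 28, 26, 24, 22, 14, 11 → 6
28 → 26, 24, 22, 14, 11 → 5
26 → 24, 22, 14, 11 → 4
24 → 22, 14, 11 → 3
22 → 14, 11 → 2
14 → 11 → 1
11 → none → 0
Sum: 7 + 6 + 5 + 4 + 3 + 2 + 1 + 0 = 28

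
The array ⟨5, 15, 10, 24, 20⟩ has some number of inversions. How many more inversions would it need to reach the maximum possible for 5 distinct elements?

Maximum inversions for 5 distinct elements is C(5, 2) = 5·4/2 = 10.
Current inversions — for each element, count later smaller elements:
5: 0
15: 1
10: 0
24: 1
20: 0
Current total: 0 + 1 + 0 + 1 + 0 = 2
Shortfall: 10 − 2 = 8

8 inversions short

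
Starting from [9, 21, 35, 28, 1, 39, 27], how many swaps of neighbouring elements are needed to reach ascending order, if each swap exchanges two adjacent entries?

Adjacent swaps: 8

The minimum number of adjacent swaps to sort an array equals its inversion count, since every such swap removes exactly one inversion.
Count inversions — for each element, later elements that are smaller:
9: 1 → 1
21: 1 → 1
35: 28, 1, 27 → 3
28: 1, 27 → 2
1: none → 0
39: 27 → 1
27: none → 0
Total inversions: 1 + 1 + 3 + 2 + 0 + 1 + 0 = 8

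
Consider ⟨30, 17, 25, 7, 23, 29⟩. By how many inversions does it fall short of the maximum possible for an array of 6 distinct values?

Maximum inversions for 6 distinct elements is C(6, 2) = 6·5/2 = 15.
Current inversions — for each element, count later smaller elements:
30: 5
17: 1
25: 2
7: 0
23: 0
29: 0
Current total: 5 + 1 + 2 + 0 + 0 + 0 = 8
Shortfall: 15 − 8 = 7

7 inversions short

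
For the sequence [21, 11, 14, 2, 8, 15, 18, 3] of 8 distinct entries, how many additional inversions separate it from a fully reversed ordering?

12 inversions short

Maximum inversions for 8 distinct elements is C(8, 2) = 8·7/2 = 28.
Current inversions — for each element, count later smaller elements:
21: 7
11: 3
14: 3
2: 0
8: 1
15: 1
18: 1
3: 0
Current total: 7 + 3 + 3 + 0 + 1 + 1 + 1 + 0 = 16
Shortfall: 28 − 16 = 12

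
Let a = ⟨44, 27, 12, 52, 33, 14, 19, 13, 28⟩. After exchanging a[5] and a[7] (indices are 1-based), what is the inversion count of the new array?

21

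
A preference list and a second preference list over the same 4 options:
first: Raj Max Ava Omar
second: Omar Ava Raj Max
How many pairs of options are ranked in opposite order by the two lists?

Assign each item its position (1..4) in the first ordering, then rewrite the second ordering as that position sequence:
positions: Raj→1, Max→2, Ava→3, Omar→4
second ordering as positions: [4, 3, 1, 2]
Discordant pairs = inversions in this position sequence.
4: 3, 1, 2 → 3
3: 1, 2 → 2
1: 0
2: 0
Total: 3 + 2 + 0 + 0 = 5

5 pairs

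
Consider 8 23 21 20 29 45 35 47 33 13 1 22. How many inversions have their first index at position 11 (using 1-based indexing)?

The element at index 11 is 1.
Elements after it: 22
None of them are smaller than 1.

0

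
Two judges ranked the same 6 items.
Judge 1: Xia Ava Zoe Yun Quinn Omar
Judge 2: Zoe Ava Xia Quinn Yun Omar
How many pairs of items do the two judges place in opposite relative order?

4 discordant pairs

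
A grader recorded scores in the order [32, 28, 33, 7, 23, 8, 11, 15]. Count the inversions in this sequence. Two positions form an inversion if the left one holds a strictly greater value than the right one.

Sweep left to right; for each value list the smaller values that follow it:
32 → 28, 7, 23, 8, 11, 15 → 6
28 → 7, 23, 8, 11, 15 → 5
33 → 7, 23, 8, 11, 15 → 5
7 → none → 0
23 → 8, 11, 15 → 3
8 → none → 0
11 → none → 0
15 → none → 0
Sum: 6 + 5 + 5 + 0 + 3 + 0 + 0 + 0 = 19

19 out-of-order pairs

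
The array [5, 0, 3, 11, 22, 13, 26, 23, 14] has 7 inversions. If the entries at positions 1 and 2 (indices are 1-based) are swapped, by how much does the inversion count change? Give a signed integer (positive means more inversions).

Positions 1 and 2 hold 5 and 0; after swapping, the array is [0, 5, 3, 11, 22, 13, 26, 23, 14].
Count, for each position, how many later elements it exceeds:
0: 0
5: 1
3: 0
11: 0
22: 2
13: 0
26: 2
23: 1
14: 0
Sum: 0 + 1 + 0 + 0 + 2 + 0 + 2 + 1 + 0 = 6
Change: 6 − 7 = -1

-1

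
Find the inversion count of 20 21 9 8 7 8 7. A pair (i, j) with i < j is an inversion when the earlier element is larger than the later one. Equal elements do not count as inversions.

Count, for each position, how many later elements it exceeds:
20: 5
21: 5
9: 4
8: 2
7: 0
8: 1
7: 0
Sum: 5 + 5 + 4 + 2 + 0 + 1 + 0 = 17

17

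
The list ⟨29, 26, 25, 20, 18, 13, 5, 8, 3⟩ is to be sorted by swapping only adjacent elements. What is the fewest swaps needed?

35 adjacent swaps

The minimum number of adjacent swaps to sort an array equals its inversion count, since every such swap removes exactly one inversion.
Count inversions — for each element, later elements that are smaller:
29: 26, 25, 20, 18, 13, 5, 8, 3 → 8
26: 25, 20, 18, 13, 5, 8, 3 → 7
25: 20, 18, 13, 5, 8, 3 → 6
20: 18, 13, 5, 8, 3 → 5
18: 13, 5, 8, 3 → 4
13: 5, 8, 3 → 3
5: 3 → 1
8: 3 → 1
3: none → 0
Total inversions: 8 + 7 + 6 + 5 + 4 + 3 + 1 + 1 + 0 = 35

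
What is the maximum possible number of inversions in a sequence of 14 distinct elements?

A reversed (strictly descending) arrangement makes every pair an inversion, giving C(14, 2) inversions.
C(14, 2) = 14·13/2 = 91

91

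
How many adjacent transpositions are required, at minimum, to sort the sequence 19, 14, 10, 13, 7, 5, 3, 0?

27 adjacent swaps

Minimum adjacent swaps = number of inversions (each swap of adjacent out-of-order elements removes one inversion and no swap can remove more).
Count inversions — for each element, later elements that are smaller:
19: 14, 10, 13, 7, 5, 3, 0 → 7
14: 10, 13, 7, 5, 3, 0 → 6
10: 7, 5, 3, 0 → 4
13: 7, 5, 3, 0 → 4
7: 5, 3, 0 → 3
5: 3, 0 → 2
3: 0 → 1
0: none → 0
Total inversions: 7 + 6 + 4 + 4 + 3 + 2 + 1 + 0 = 27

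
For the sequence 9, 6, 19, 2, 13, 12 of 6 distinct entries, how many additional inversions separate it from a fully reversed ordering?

8 inversions short

Maximum inversions for 6 distinct elements is C(6, 2) = 6·5/2 = 15.
Current inversions — for each element, count later smaller elements:
9: 2
6: 1
19: 3
2: 0
13: 1
12: 0
Current total: 2 + 1 + 3 + 0 + 1 + 0 = 7
Shortfall: 15 − 7 = 8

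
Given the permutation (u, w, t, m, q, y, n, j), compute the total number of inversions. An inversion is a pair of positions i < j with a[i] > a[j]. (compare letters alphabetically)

Count, for each position, how many later elements it exceeds:
u: 5
w: 5
t: 4
m: 1
q: 2
y: 2
n: 1
j: 0
Sum: 5 + 5 + 4 + 1 + 2 + 2 + 1 + 0 = 20

20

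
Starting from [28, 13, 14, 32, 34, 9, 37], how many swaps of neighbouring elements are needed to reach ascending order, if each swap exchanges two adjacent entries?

The minimum number of adjacent swaps to sort an array equals its inversion count, since every such swap removes exactly one inversion.
Count inversions — for each element, later elements that are smaller:
28: 13, 14, 9 → 3
13: 9 → 1
14: 9 → 1
32: 9 → 1
34: 9 → 1
9: none → 0
37: none → 0
Total inversions: 3 + 1 + 1 + 1 + 1 + 0 + 0 = 7

7 swaps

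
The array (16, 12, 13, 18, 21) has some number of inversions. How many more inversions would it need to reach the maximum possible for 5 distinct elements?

Maximum inversions for 5 distinct elements is C(5, 2) = 5·4/2 = 10.
Current inversions — for each element, count later smaller elements:
16: 2
12: 0
13: 0
18: 0
21: 0
Current total: 2 + 0 + 0 + 0 + 0 = 2
Shortfall: 10 − 2 = 8

8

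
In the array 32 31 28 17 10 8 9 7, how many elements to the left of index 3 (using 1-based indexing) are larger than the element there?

2

The element at index 3 is 28.
Elements before it: 32, 31
Those larger than 28: 32, 31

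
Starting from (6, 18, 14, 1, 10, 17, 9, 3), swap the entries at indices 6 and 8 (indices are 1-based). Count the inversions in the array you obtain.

14 inversions

Positions 6 and 8 hold 17 and 3; after swapping, the array is [6, 18, 14, 1, 10, 3, 9, 17].
Sweep left to right; for each value list the smaller values that follow it:
6: 2
18: 6
14: 4
1: 0
10: 2
3: 0
9: 0
17: 0
Sum: 2 + 6 + 4 + 0 + 2 + 0 + 0 + 0 = 14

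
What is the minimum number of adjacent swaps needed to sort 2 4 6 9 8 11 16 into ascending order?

1

The minimum number of adjacent swaps to sort an array equals its inversion count, since every such swap removes exactly one inversion.
Count inversions — for each element, later elements that are smaller:
2: none → 0
4: none → 0
6: none → 0
9: 8 → 1
8: none → 0
11: none → 0
16: none → 0
Total inversions: 0 + 0 + 0 + 1 + 0 + 0 + 0 = 1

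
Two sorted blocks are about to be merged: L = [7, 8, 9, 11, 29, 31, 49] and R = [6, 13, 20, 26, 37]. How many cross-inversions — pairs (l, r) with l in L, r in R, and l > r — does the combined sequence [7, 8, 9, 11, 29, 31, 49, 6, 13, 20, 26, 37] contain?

Count, for every r in R, how many entries of L exceed r:
r = 6: 7, 8, 9, 11, 29, 31, 49 → 7
r = 13: 29, 31, 49 → 3
r = 20: 29, 31, 49 → 3
r = 26: 29, 31, 49 → 3
r = 37: 49 → 1
Cross-inversions: 7 + 3 + 3 + 3 + 1 = 17

17 split inversions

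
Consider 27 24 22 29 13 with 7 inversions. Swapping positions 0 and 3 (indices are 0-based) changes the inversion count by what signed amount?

+1

Positions 0 and 3 hold 27 and 29; after swapping, the array is [29, 24, 22, 27, 13].
For each element, count later entries that are smaller:
29: 4
24: 2
22: 1
27: 1
13: 0
Sum: 4 + 2 + 1 + 1 + 0 = 8
Change: 8 − 7 = +1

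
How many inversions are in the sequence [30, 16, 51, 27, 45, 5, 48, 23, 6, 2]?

31 out-of-order pairs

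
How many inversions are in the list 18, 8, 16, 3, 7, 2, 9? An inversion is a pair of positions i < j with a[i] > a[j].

Sweep left to right; for each value list the smaller values that follow it:
18 → 8, 16, 3, 7, 2, 9 → 6
8 → 3, 7, 2 → 3
16 → 3, 7, 2, 9 → 4
3 → 2 → 1
7 → 2 → 1
2 → none → 0
9 → none → 0
Sum: 6 + 3 + 4 + 1 + 1 + 0 + 0 = 15

15 inversions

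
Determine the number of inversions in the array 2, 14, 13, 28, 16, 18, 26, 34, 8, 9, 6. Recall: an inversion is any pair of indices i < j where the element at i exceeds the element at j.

For each element, count later entries that are smaller:
2: 0
14: 4
13: 3
28: 6
16: 3
18: 3
26: 3
34: 3
8: 1
9: 1
6: 0
Sum: 0 + 4 + 3 + 6 + 3 + 3 + 3 + 3 + 1 + 1 + 0 = 27

27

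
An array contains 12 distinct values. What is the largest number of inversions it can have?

The maximum occurs when the array is in strictly decreasing order: every one of the C(12, 2) pairs is inverted.
C(12, 2) = 12·11/2 = 66

Inversions: 66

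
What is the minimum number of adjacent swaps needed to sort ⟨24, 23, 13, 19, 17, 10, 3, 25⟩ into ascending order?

19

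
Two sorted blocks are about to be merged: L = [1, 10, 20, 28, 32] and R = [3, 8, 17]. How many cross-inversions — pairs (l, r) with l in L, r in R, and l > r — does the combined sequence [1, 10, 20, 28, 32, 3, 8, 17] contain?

Take each right-half value and tally the left-half values above it:
r = 3: 10, 20, 28, 32 → 4
r = 8: 10, 20, 28, 32 → 4
r = 17: 20, 28, 32 → 3
Cross-inversions: 4 + 4 + 3 = 11

11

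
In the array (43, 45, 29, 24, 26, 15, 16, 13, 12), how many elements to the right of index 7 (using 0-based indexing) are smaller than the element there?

1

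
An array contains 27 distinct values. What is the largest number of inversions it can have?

The maximum occurs when the array is in strictly decreasing order: every one of the C(27, 2) pairs is inverted.
C(27, 2) = 27·26/2 = 351

351 inversions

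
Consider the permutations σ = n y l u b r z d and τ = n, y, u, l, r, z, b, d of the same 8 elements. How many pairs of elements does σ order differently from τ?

3

Assign each item its position (1..8) in the first ordering, then rewrite the second ordering as that position sequence:
positions: n→1, y→2, l→3, u→4, b→5, r→6, z→7, d→8
second ordering as positions: [1, 2, 4, 3, 6, 7, 5, 8]
Discordant pairs = inversions in this position sequence.
1: 0
2: 0
4: 3 → 1
3: 0
6: 5 → 1
7: 5 → 1
5: 0
8: 0
Total: 0 + 0 + 1 + 0 + 1 + 1 + 0 + 0 = 3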